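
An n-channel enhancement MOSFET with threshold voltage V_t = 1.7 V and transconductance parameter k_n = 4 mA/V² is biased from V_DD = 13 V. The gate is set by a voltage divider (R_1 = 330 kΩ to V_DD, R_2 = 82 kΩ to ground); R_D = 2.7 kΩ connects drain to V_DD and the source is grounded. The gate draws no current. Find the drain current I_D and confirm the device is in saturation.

I_D ≈ 1.6 mA

V_G = V_DD·R_2/(R_1+R_2) = 13×82/412 = 2.59 V. With the source grounded, V_GS = V_G = 2.59 V.
Assume saturation: I_D = (k_n/2)(V_GS − V_t)² = (4/2)×(2.59 − 1.7)² = 2×0.887² = 1.57 mA.
V_DS = V_DD − I_D·R_D = 13 − 1.57×2.7 = 8.75 V.
Saturation requires V_DS ≥ V_GS − V_t = 0.887 V; 8.75 ≥ 0.887 ✓.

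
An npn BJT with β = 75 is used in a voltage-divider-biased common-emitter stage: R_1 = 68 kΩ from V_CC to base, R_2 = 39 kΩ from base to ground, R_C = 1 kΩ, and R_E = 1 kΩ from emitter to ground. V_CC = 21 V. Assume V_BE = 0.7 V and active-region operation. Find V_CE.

V_CE ≈ 11 V

Thevenize the base divider: V_Th = V_CC·R_2/(R_1+R_2) = 21×39/107 = 7.65 V, R_Th = R_1‖R_2 = 24.8 kΩ.
Base-emitter loop: V_Th = I_B·R_Th + V_BE + (β+1)I_B·R_E, so I_B = (7.65 − 0.7) / (24.8 + 76×1) = 0.069 mA.
I_C = β·I_B = 75×0.069 = 5.18 mA, and I_E = (β+1)I_B = 5.24 mA.
V_CE = V_CC − I_C·R_C − I_E·R_E = 21 − 5.18×1 − 5.24×1 = 10.6 V.
V_CE = 10.6 V > 0.2 V confirms active-region operation.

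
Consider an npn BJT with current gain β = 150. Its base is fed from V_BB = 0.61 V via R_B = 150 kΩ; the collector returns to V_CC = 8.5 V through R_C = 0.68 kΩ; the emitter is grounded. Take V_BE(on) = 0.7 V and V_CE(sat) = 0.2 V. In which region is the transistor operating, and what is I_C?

V_BB = 0.61 V ≤ V_BE(on) = 0.7 V, so the base-emitter junction is not forward biased.
The transistor is in cutoff: I_B = I_C = 0.

cutoff; I_C ≈ 0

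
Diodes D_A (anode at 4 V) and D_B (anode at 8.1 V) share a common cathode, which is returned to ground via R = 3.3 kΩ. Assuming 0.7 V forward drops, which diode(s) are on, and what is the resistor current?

Only D_B conducts; I_R ≈ 2.2 mA

Assume both conduct. Then node N would need to be at both 4−0.7 = 3.3 V and 8.1−0.7 = 7.4 V, which is impossible.
Assume only D_B conducts: V_N = 8.1 − 0.7 = 7.4 V, so I_R = 7.4/3.3 = 2.24 mA.
Check D_A: its anode-to-cathode voltage is 4 − 7.4 = -3.4 V < 0.7 V, so it is off. The assumption is consistent.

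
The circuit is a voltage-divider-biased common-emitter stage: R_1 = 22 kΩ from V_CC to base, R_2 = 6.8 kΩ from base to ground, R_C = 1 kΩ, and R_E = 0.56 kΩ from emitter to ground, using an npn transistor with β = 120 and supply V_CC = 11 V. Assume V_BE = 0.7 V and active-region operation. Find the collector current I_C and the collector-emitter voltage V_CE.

I_C ≈ 3.1 mA, V_CE ≈ 6.1 V

Thevenize the base divider: V_Th = V_CC·R_2/(R_1+R_2) = 11×6.8/28.8 = 2.6 V, R_Th = R_1‖R_2 = 5.19 kΩ.
Base-emitter loop: V_Th = I_B·R_Th + V_BE + (β+1)I_B·R_E, so I_B = (2.6 − 0.7) / (5.19 + 121×0.56) = 0.026 mA.
I_C = β·I_B = 120×0.026 = 3.12 mA, and I_E = (β+1)I_B = 3.15 mA.
V_CE = V_CC − I_C·R_C − I_E·R_E = 11 − 3.12×1 − 3.15×0.56 = 6.12 V.
V_CE = 6.12 V > 0.2 V confirms active-region operation.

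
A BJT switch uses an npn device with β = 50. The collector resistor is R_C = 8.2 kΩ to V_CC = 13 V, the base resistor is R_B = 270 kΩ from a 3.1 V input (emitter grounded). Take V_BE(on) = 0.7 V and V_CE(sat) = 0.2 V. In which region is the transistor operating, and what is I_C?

Assume active. Base-emitter loop: I_B = (V_BB − V_BE)/R_B = (3.1 − 0.7)/270 = 0.00889 mA.
I_C = β·I_B = 50×0.00889 = 0.444 mA.
V_CE = V_CC − I_C·R_C = 13 − 0.444×8.2 = 9.36 V > V_CE(sat), so the active-region assumption holds.

active; I_C ≈ 0.44 mA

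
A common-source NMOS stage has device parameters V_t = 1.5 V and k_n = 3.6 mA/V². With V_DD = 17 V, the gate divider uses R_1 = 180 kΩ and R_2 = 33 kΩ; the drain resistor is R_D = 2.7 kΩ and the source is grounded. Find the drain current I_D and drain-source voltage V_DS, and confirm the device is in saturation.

V_G = V_DD·R_2/(R_1+R_2) = 17×33/213 = 2.63 V. With the source grounded, V_GS = V_G = 2.63 V.
Assume saturation: I_D = (k_n/2)(V_GS − V_t)² = (3.6/2)×(2.63 − 1.5)² = 1.8×1.13² = 2.31 mA.
V_DS = V_DD − I_D·R_D = 17 − 2.31×2.7 = 10.8 V.
Saturation requires V_DS ≥ V_GS − V_t = 1.13 V; 10.8 ≥ 1.13 ✓.

I_D ≈ 2.3 mA, V_DS ≈ 11 V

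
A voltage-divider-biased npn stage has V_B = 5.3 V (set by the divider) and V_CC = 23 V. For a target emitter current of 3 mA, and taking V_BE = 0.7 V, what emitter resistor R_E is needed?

V_E = V_B − V_BE = 5.3 − 0.7 = 4.6 V.
R_E = V_E / I_E = 4.6 / 3 = 1.53 kΩ.

R_E ≈ 1.5 kΩ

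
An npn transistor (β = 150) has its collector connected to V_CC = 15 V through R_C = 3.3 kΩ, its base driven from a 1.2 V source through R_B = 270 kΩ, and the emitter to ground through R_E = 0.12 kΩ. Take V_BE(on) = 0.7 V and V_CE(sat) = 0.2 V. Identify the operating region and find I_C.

active; I_C ≈ 0.26 mA

Assume active. Base-emitter loop: I_B = (V_BB − V_BE)/(R_B + (β+1)R_E) = (1.2 − 0.7)/(270 + 151×0.12) = 0.00174 mA.
I_C = β·I_B = 150×0.00174 = 0.26 mA.
V_CE = V_CC − I_C·R_C − I_E·R_E = 15 − 0.26×3.3 − 0.262×0.12 = 14.1 V > V_CE(sat), so the active-region assumption holds.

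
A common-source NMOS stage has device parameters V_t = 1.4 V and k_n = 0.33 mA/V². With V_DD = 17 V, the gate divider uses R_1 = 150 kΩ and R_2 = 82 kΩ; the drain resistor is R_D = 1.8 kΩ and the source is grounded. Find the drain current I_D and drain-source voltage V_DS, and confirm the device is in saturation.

V_G = V_DD·R_2/(R_1+R_2) = 17×82/232 = 6.01 V. With the source grounded, V_GS = V_G = 6.01 V.
Assume saturation: I_D = (k_n/2)(V_GS − V_t)² = (0.33/2)×(6.01 − 1.4)² = 0.165×4.61² = 3.5 mA.
V_DS = V_DD − I_D·R_D = 17 − 3.5×1.8 = 10.7 V.
Saturation requires V_DS ≥ V_GS − V_t = 4.61 V; 10.7 ≥ 4.61 ✓.

I_D ≈ 3.5 mA, V_DS ≈ 11 V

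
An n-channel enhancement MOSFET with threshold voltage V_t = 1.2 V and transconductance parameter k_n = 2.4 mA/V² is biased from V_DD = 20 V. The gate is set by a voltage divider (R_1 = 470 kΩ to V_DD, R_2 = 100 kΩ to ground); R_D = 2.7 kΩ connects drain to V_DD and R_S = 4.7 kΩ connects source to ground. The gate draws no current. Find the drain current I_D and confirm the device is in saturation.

V_G = V_DD·R_2/(R_1+R_2) = 20×100/570 = 3.51 V.
Assume saturation: I_D = (k_n/2)(V_GS − V_t)² with V_GS = V_G − I_D·R_S = 3.51 − 4.7·I_D.
Substituting gives 26.5·I_D² − 27·I_D + 6.4 = 0, with roots I_D = 0.373 or 0.648 mA.
The root I_D = 0.648 mA gives V_GS = 0.465 V ≤ V_t, so take I_D = 0.373 mA.
Then V_GS = 1.76 V and V_DS = V_DD − I_D(R_D+R_S) = 20 − 0.373×7.4 = 17.2 V.
Saturation requires V_DS ≥ V_GS − V_t = 0.557 V; 17.2 ≥ 0.557 ✓.

I_D ≈ 0.37 mA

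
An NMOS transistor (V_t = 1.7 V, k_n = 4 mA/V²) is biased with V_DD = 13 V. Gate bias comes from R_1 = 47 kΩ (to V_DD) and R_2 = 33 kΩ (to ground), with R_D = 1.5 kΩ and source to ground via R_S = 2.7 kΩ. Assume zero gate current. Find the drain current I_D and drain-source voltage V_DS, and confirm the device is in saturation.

I_D ≈ 1.1 mA, V_DS ≈ 8.4 V

V_G = V_DD·R_2/(R_1+R_2) = 13×33/80 = 5.36 V.
Assume saturation: I_D = (k_n/2)(V_GS − V_t)² with V_GS = V_G − I_D·R_S = 5.36 − 2.7·I_D.
Substituting gives 14.6·I_D² − 40.6·I_D + 26.8 = 0, with roots I_D = 1.08 or 1.7 mA.
The root I_D = 1.7 mA gives V_GS = 0.779 V ≤ V_t, so take I_D = 1.08 mA.
Then V_GS = 2.44 V and V_DS = V_DD − I_D(R_D+R_S) = 13 − 1.08×4.2 = 8.45 V.
Saturation requires V_DS ≥ V_GS − V_t = 0.736 V; 8.45 ≥ 0.736 ✓.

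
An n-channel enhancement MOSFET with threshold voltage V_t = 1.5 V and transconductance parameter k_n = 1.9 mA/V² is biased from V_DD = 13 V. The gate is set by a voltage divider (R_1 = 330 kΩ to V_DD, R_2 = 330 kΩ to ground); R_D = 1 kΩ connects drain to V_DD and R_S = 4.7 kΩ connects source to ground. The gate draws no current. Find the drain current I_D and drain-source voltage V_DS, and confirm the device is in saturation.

I_D ≈ 0.86 mA, V_DS ≈ 8.1 V

V_G = V_DD·R_2/(R_1+R_2) = 13×330/660 = 6.5 V.
Assume saturation: I_D = (k_n/2)(V_GS − V_t)² with V_GS = V_G − I_D·R_S = 6.5 − 4.7·I_D.
Substituting gives 21·I_D² − 45.6·I_D + 23.8 = 0, with roots I_D = 0.861 or 1.31 mA.
The root I_D = 1.31 mA gives V_GS = 0.324 V ≤ V_t, so take I_D = 0.861 mA.
Then V_GS = 2.45 V and V_DS = V_DD − I_D(R_D+R_S) = 13 − 0.861×5.7 = 8.09 V.
Saturation requires V_DS ≥ V_GS − V_t = 0.952 V; 8.09 ≥ 0.952 ✓.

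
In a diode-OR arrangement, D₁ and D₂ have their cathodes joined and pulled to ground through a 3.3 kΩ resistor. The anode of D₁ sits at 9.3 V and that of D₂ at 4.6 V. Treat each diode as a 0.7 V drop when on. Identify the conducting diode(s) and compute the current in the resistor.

Only D₁ conducts; I_R ≈ 2.6 mA

Assume both conduct. Then node N would need to be at both 9.3−0.7 = 8.6 V and 4.6−0.7 = 3.9 V, which is impossible.
Assume only D₁ conducts: V_N = 9.3 − 0.7 = 8.6 V, so I_R = 8.6/3.3 = 2.61 mA.
Check D₂: its anode-to-cathode voltage is 4.6 − 8.6 = -4 V < 0.7 V, so it is off. The assumption is consistent.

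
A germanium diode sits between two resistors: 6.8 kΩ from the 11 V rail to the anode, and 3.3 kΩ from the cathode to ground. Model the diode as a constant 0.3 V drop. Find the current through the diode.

I ≈ 1.1 mA

The two resistors are in series with the diode, so KVL gives 11 = I·6.8 + 0.3 + I·3.3.
I = (11 − 0.3) / (6.8 + 3.3) kΩ = 10.7 / 10.1 = 1.06 mA.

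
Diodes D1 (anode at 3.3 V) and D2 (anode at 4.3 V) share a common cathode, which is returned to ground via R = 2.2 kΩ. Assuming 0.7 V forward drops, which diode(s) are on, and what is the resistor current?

Only D2 conducts; I_R ≈ 1.6 mA

Assume both conduct. Then node N would need to be at both 3.3−0.7 = 2.6 V and 4.3−0.7 = 3.6 V, which is impossible.
Assume only D2 conducts: V_N = 4.3 − 0.7 = 3.6 V, so I_R = 3.6/2.2 = 1.64 mA.
Check D1: its anode-to-cathode voltage is 3.3 − 3.6 = -0.3 V < 0.7 V, so it is off. The assumption is consistent.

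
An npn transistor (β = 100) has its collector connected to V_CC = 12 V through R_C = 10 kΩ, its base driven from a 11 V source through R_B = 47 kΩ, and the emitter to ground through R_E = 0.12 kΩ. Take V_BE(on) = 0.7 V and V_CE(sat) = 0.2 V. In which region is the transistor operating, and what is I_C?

saturation; I_C ≈ 1.2 mA

Assume active: I_B = (11 − 0.7)/(47 + 101×0.12) = 0.174 mA, I_C = β·I_B = 17.4 mA.
Then V_CE = 12 − 17.4×10 − 17.6×0.12 = -164 V < 0.2 V — the active assumption fails.
Re-solve with V_CE = 0.2 V. KCL at the emitter: V_E/R_E = (V_BB−0.7−V_E)/R_B + (V_CC−0.2−V_E)/R_C, giving V_E = 0.165 V.
I_C = (V_CC − 0.2 − V_E)/R_C = (11.8 − 0.165)/10 = 1.16 mA.
Check: I_B = (10.3 − 0.165)/47 = 0.216 mA, and β·I_B = 21.6 mA > I_C, confirming saturation.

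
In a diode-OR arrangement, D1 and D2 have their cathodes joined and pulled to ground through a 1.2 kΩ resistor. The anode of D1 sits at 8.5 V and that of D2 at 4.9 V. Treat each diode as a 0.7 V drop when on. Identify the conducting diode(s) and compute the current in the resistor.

Assume both conduct. Then node N would need to be at both 8.5−0.7 = 7.8 V and 4.9−0.7 = 4.2 V, which is impossible.
Assume only D1 conducts: V_N = 8.5 − 0.7 = 7.8 V, so I_R = 7.8/1.2 = 6.5 mA.
Check D2: its anode-to-cathode voltage is 4.9 − 7.8 = -2.9 V < 0.7 V, so it is off. The assumption is consistent.

Only D1 conducts; I_R ≈ 6.5 mA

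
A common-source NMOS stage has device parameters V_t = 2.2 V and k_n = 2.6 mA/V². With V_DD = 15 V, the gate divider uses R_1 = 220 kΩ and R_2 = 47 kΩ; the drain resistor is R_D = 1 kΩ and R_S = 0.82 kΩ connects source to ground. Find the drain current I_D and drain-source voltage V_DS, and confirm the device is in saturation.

V_G = V_DD·R_2/(R_1+R_2) = 15×47/267 = 2.64 V.
Assume saturation: I_D = (k_n/2)(V_GS − V_t)² with V_GS = V_G − I_D·R_S = 2.64 − 0.82·I_D.
Substituting gives 0.874·I_D² − 1.94·I_D + 0.252 = 0, with roots I_D = 0.139 or 2.08 mA.
The root I_D = 2.08 mA gives V_GS = 0.935 V ≤ V_t, so take I_D = 0.139 mA.
Then V_GS = 2.53 V and V_DS = V_DD − I_D(R_D+R_S) = 15 − 0.139×1.82 = 14.7 V.
Saturation requires V_DS ≥ V_GS − V_t = 0.327 V; 14.7 ≥ 0.327 ✓.

I_D ≈ 0.14 mA, V_DS ≈ 15 V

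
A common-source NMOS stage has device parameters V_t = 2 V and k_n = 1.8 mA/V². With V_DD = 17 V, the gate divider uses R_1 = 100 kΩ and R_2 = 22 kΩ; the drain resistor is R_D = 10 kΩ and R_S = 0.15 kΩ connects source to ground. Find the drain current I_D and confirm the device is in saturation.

I_D ≈ 0.8 mA

V_G = V_DD·R_2/(R_1+R_2) = 17×22/122 = 3.07 V.
Assume saturation: I_D = (k_n/2)(V_GS − V_t)² with V_GS = V_G − I_D·R_S = 3.07 − 0.15·I_D.
Substituting gives 0.0203·I_D² − 1.29·I_D + 1.02 = 0, with roots I_D = 0.804 or 62.8 mA.
The root I_D = 62.8 mA gives V_GS = -6.35 V ≤ V_t, so take I_D = 0.804 mA.
Then V_GS = 2.95 V and V_DS = V_DD − I_D(R_D+R_S) = 17 − 0.804×10.2 = 8.84 V.
Saturation requires V_DS ≥ V_GS − V_t = 0.945 V; 8.84 ≥ 0.945 ✓.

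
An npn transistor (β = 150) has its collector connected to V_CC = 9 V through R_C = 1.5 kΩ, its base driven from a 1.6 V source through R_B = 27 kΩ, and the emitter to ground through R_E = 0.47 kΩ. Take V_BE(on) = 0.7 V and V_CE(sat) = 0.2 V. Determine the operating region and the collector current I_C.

Assume active. Base-emitter loop: I_B = (V_BB − V_BE)/(R_B + (β+1)R_E) = (1.6 − 0.7)/(27 + 151×0.47) = 0.00919 mA.
I_C = β·I_B = 150×0.00919 = 1.38 mA.
V_CE = V_CC − I_C·R_C − I_E·R_E = 9 − 1.38×1.5 − 1.39×0.47 = 6.28 V > V_CE(sat), so the active-region assumption holds.

active; I_C ≈ 1.4 mA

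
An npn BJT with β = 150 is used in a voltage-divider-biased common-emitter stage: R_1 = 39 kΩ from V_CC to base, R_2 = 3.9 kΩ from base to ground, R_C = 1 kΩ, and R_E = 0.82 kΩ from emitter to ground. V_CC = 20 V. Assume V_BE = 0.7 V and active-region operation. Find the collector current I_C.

Thevenize the base divider: V_Th = V_CC·R_2/(R_1+R_2) = 20×3.9/42.9 = 1.82 V, R_Th = R_1‖R_2 = 3.55 kΩ.
Base-emitter loop: V_Th = I_B·R_Th + V_BE + (β+1)I_B·R_E, so I_B = (1.82 − 0.7) / (3.55 + 151×0.82) = 0.00878 mA.
I_C = β·I_B = 150×0.00878 = 1.32 mA, and I_E = (β+1)I_B = 1.33 mA.
V_CE = V_CC − I_C·R_C − I_E·R_E = 20 − 1.32×1 − 1.33×0.82 = 17.6 V.
V_CE = 17.6 V > 0.2 V confirms active-region operation.

I_C ≈ 1.3 mA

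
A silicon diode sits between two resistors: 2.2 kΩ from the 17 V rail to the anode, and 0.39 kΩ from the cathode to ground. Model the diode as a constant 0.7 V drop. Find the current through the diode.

I ≈ 6.3 mA

The two resistors are in series with the diode, so KVL gives 17 = I·2.2 + 0.7 + I·0.39.
I = (17 − 0.7) / (2.2 + 0.39) kΩ = 16.3 / 2.59 = 6.29 mA.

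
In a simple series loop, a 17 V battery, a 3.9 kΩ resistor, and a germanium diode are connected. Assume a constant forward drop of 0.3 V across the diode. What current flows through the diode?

I ≈ 4.3 mA

KVL around the loop: 17 = V_D + I·R = 0.3 + I × 3.9 kΩ.
So I = (17 − 0.3) / 3.9 kΩ = 16.7 / 3.9 = 4.28 mA.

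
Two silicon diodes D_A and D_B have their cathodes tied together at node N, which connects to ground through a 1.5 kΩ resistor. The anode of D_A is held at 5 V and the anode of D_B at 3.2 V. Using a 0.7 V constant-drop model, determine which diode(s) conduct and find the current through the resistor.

Assume both conduct. Then node N would need to be at both 5−0.7 = 4.3 V and 3.2−0.7 = 2.5 V, which is impossible.
Assume only D_A conducts: V_N = 5 − 0.7 = 4.3 V, so I_R = 4.3/1.5 = 2.87 mA.
Check D_B: its anode-to-cathode voltage is 3.2 − 4.3 = -1.1 V < 0.7 V, so it is off. The assumption is consistent.

Only D_A conducts; I_R ≈ 2.9 mA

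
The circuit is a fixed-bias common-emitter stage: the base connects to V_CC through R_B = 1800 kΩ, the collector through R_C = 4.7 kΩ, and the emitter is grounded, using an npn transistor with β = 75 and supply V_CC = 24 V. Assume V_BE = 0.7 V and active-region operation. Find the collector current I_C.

Base loop: V_CC = I_B·R_B + V_BE, so I_B = (24 − 0.7)/1800 kΩ = 0.0129 mA.
In the active region I_C = β·I_B = 75 × 0.0129 = 0.971 mA.
Collector loop: V_CE = V_CC − I_C·R_C = 24 − 0.971×4.7 = 19.4 V.
Since V_CE = 19.4 V > V_CE(sat) ≈ 0.2 V, the transistor is in the active region as assumed.

I_C ≈ 0.97 mA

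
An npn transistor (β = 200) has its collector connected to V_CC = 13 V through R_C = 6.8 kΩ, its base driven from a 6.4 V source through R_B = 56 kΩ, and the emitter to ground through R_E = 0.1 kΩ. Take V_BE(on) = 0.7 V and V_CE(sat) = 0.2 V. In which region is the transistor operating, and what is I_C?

saturation; I_C ≈ 1.9 mA

Assume active: I_B = (6.4 − 0.7)/(56 + 201×0.1) = 0.0749 mA, I_C = β·I_B = 15 mA.
Then V_CE = 13 − 15×6.8 − 15.1×0.1 = -90.4 V < 0.2 V — the active assumption fails.
Re-solve with V_CE = 0.2 V. KCL at the emitter: V_E/R_E = (V_BB−0.7−V_E)/R_B + (V_CC−0.2−V_E)/R_C, giving V_E = 0.195 V.
I_C = (V_CC − 0.2 − V_E)/R_C = (12.8 − 0.195)/6.8 = 1.85 mA.
Check: I_B = (5.7 − 0.195)/56 = 0.0983 mA, and β·I_B = 19.7 mA > I_C, confirming saturation.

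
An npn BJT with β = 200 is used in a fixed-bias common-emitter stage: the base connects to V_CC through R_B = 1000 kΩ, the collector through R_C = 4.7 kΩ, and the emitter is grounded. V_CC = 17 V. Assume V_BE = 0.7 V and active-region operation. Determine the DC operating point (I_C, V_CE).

I_C ≈ 3.3 mA, V_CE ≈ 1.7 V

Base loop: V_CC = I_B·R_B + V_BE, so I_B = (17 − 0.7)/1000 kΩ = 0.0163 mA.
In the active region I_C = β·I_B = 200 × 0.0163 = 3.26 mA.
Collector loop: V_CE = V_CC − I_C·R_C = 17 − 3.26×4.7 = 1.68 V.
Since V_CE = 1.68 V > V_CE(sat) ≈ 0.2 V, the transistor is in the active region as assumed.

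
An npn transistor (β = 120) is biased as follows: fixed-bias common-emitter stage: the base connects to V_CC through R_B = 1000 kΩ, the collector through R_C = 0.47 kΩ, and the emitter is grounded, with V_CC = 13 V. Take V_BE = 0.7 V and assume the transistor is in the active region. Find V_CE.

Base loop: V_CC = I_B·R_B + V_BE, so I_B = (13 − 0.7)/1000 kΩ = 0.0123 mA.
In the active region I_C = β·I_B = 120 × 0.0123 = 1.48 mA.
Collector loop: V_CE = V_CC − I_C·R_C = 13 − 1.48×0.47 = 12.3 V.
Since V_CE = 12.3 V > V_CE(sat) ≈ 0.2 V, the transistor is in the active region as assumed.

V_CE ≈ 12 V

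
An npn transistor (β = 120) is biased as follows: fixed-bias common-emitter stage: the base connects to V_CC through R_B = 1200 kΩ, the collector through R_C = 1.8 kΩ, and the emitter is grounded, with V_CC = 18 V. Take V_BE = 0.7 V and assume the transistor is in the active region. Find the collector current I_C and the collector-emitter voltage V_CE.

Base loop: V_CC = I_B·R_B + V_BE, so I_B = (18 − 0.7)/1200 kΩ = 0.0144 mA.
In the active region I_C = β·I_B = 120 × 0.0144 = 1.73 mA.
Collector loop: V_CE = V_CC − I_C·R_C = 18 − 1.73×1.8 = 14.9 V.
Since V_CE = 14.9 V > V_CE(sat) ≈ 0.2 V, the transistor is in the active region as assumed.

I_C ≈ 1.7 mA, V_CE ≈ 15 V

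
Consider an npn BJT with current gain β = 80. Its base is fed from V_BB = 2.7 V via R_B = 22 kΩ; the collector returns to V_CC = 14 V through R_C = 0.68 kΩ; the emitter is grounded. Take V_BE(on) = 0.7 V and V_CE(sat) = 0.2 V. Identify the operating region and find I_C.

active; I_C ≈ 7.3 mA

Assume active. Base-emitter loop: I_B = (V_BB − V_BE)/R_B = (2.7 − 0.7)/22 = 0.0909 mA.
I_C = β·I_B = 80×0.0909 = 7.27 mA.
V_CE = V_CC − I_C·R_C = 14 − 7.27×0.68 = 9.05 V > V_CE(sat), so the active-region assumption holds.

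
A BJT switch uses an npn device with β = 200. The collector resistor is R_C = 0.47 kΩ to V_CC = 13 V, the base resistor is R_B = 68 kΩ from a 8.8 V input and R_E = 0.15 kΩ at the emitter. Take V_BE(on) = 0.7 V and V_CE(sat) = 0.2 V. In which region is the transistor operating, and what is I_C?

active; I_C ≈ 17 mA

Assume active. Base-emitter loop: I_B = (V_BB − V_BE)/(R_B + (β+1)R_E) = (8.8 − 0.7)/(68 + 201×0.15) = 0.0825 mA.
I_C = β·I_B = 200×0.0825 = 16.5 mA.
V_CE = V_CC − I_C·R_C − I_E·R_E = 13 − 16.5×0.47 − 16.6×0.15 = 2.75 V > V_CE(sat), so the active-region assumption holds.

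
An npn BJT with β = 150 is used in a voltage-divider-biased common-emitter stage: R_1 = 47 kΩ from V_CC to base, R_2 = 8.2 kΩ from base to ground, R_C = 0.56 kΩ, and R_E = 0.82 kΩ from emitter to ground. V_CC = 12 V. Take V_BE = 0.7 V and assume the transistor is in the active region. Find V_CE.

V_CE ≈ 10 V

Thevenize the base divider: V_Th = V_CC·R_2/(R_1+R_2) = 12×8.2/55.2 = 1.78 V, R_Th = R_1‖R_2 = 6.98 kΩ.
Base-emitter loop: V_Th = I_B·R_Th + V_BE + (β+1)I_B·R_E, so I_B = (1.78 − 0.7) / (6.98 + 151×0.82) = 0.00828 mA.
I_C = β·I_B = 150×0.00828 = 1.24 mA, and I_E = (β+1)I_B = 1.25 mA.
V_CE = V_CC − I_C·R_C − I_E·R_E = 12 − 1.24×0.56 − 1.25×0.82 = 10.3 V.
V_CE = 10.3 V > 0.2 V confirms active-region operation.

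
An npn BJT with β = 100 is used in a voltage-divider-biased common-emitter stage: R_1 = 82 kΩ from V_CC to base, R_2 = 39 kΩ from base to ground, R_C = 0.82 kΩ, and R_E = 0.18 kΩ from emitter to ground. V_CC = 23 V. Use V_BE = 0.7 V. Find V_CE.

V_CE ≈ 7.9 V

Thevenize the base divider: V_Th = V_CC·R_2/(R_1+R_2) = 23×39/121 = 7.41 V, R_Th = R_1‖R_2 = 26.4 kΩ.
Base-emitter loop: V_Th = I_B·R_Th + V_BE + (β+1)I_B·R_E, so I_B = (7.41 − 0.7) / (26.4 + 101×0.18) = 0.15 mA.
I_C = β·I_B = 100×0.15 = 15 mA, and I_E = (β+1)I_B = 15.2 mA.
V_CE = V_CC − I_C·R_C − I_E·R_E = 23 − 15×0.82 − 15.2×0.18 = 7.92 V.
V_CE = 7.92 V > 0.2 V confirms active-region operation.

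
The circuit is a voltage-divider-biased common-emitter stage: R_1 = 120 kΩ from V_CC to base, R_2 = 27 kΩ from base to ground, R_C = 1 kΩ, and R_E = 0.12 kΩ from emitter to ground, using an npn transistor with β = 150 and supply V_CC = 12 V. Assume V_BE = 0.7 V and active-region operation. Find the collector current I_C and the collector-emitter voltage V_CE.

Thevenize the base divider: V_Th = V_CC·R_2/(R_1+R_2) = 12×27/147 = 2.2 V, R_Th = R_1‖R_2 = 22 kΩ.
Base-emitter loop: V_Th = I_B·R_Th + V_BE + (β+1)I_B·R_E, so I_B = (2.2 − 0.7) / (22 + 151×0.12) = 0.0375 mA.
I_C = β·I_B = 150×0.0375 = 5.62 mA, and I_E = (β+1)I_B = 5.66 mA.
V_CE = V_CC − I_C·R_C − I_E·R_E = 12 − 5.62×1 − 5.66×0.12 = 5.7 V.
V_CE = 5.7 V > 0.2 V confirms active-region operation.

I_C ≈ 5.6 mA, V_CE ≈ 5.7 V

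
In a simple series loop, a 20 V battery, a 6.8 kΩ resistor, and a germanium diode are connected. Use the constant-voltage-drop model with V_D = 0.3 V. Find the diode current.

I ≈ 2.9 mA

KVL around the loop: 20 = V_D + I·R = 0.3 + I × 6.8 kΩ.
So I = (20 − 0.3) / 6.8 kΩ = 19.7 / 6.8 = 2.9 mA.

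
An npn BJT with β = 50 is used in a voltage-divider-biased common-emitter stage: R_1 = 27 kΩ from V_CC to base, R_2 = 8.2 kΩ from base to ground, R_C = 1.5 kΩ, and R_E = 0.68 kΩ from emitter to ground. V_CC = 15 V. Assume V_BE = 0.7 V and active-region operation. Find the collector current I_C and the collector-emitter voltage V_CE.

Thevenize the base divider: V_Th = V_CC·R_2/(R_1+R_2) = 15×8.2/35.2 = 3.49 V, R_Th = R_1‖R_2 = 6.29 kΩ.
Base-emitter loop: V_Th = I_B·R_Th + V_BE + (β+1)I_B·R_E, so I_B = (3.49 − 0.7) / (6.29 + 51×0.68) = 0.0682 mA.
I_C = β·I_B = 50×0.0682 = 3.41 mA, and I_E = (β+1)I_B = 3.48 mA.
V_CE = V_CC − I_C·R_C − I_E·R_E = 15 − 3.41×1.5 − 3.48×0.68 = 7.52 V.
V_CE = 7.52 V > 0.2 V confirms active-region operation.

I_C ≈ 3.4 mA, V_CE ≈ 7.5 V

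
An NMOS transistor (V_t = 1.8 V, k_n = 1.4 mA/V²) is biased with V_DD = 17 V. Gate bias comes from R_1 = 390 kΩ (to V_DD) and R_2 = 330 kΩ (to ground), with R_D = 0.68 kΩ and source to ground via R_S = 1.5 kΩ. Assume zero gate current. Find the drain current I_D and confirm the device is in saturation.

V_G = V_DD·R_2/(R_1+R_2) = 17×330/720 = 7.79 V.
Assume saturation: I_D = (k_n/2)(V_GS − V_t)² with V_GS = V_G − I_D·R_S = 7.79 − 1.5·I_D.
Substituting gives 1.57·I_D² − 13.6·I_D + 25.1 = 0, with roots I_D = 2.69 or 5.94 mA.
The root I_D = 5.94 mA gives V_GS = -1.11 V ≤ V_t, so take I_D = 2.69 mA.
Then V_GS = 3.76 V and V_DS = V_DD − I_D(R_D+R_S) = 17 − 2.69×2.18 = 11.1 V.
Saturation requires V_DS ≥ V_GS − V_t = 1.96 V; 11.1 ≥ 1.96 ✓.

I_D ≈ 2.7 mA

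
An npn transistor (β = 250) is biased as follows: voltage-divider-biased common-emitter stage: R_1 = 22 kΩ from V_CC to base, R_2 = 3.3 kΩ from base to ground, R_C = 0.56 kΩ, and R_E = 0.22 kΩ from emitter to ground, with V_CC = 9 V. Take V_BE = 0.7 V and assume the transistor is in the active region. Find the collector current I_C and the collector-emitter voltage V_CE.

Thevenize the base divider: V_Th = V_CC·R_2/(R_1+R_2) = 9×3.3/25.3 = 1.17 V, R_Th = R_1‖R_2 = 2.87 kΩ.
Base-emitter loop: V_Th = I_B·R_Th + V_BE + (β+1)I_B·R_E, so I_B = (1.17 − 0.7) / (2.87 + 251×0.22) = 0.00816 mA.
I_C = β·I_B = 250×0.00816 = 2.04 mA, and I_E = (β+1)I_B = 2.05 mA.
V_CE = V_CC − I_C·R_C − I_E·R_E = 9 − 2.04×0.56 − 2.05×0.22 = 7.41 V.
V_CE = 7.41 V > 0.2 V confirms active-region operation.

I_C ≈ 2 mA, V_CE ≈ 7.4 V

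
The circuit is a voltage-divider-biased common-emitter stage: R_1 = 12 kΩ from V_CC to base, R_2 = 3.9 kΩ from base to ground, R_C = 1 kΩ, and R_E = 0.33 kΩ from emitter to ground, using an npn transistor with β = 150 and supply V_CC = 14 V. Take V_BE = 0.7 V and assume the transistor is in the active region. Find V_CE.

V_CE ≈ 3.6 V

Thevenize the base divider: V_Th = V_CC·R_2/(R_1+R_2) = 14×3.9/15.9 = 3.43 V, R_Th = R_1‖R_2 = 2.94 kΩ.
Base-emitter loop: V_Th = I_B·R_Th + V_BE + (β+1)I_B·R_E, so I_B = (3.43 − 0.7) / (2.94 + 151×0.33) = 0.0518 mA.
I_C = β·I_B = 150×0.0518 = 7.77 mA, and I_E = (β+1)I_B = 7.82 mA.
V_CE = V_CC − I_C·R_C − I_E·R_E = 14 − 7.77×1 − 7.82×0.33 = 3.65 V.
V_CE = 3.65 V > 0.2 V confirms active-region operation.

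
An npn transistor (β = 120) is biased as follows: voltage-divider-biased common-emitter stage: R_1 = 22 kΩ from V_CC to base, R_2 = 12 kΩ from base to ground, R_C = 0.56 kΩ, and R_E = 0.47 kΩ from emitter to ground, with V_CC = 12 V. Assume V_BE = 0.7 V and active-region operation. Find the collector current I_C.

Thevenize the base divider: V_Th = V_CC·R_2/(R_1+R_2) = 12×12/34 = 4.24 V, R_Th = R_1‖R_2 = 7.76 kΩ.
Base-emitter loop: V_Th = I_B·R_Th + V_BE + (β+1)I_B·R_E, so I_B = (4.24 − 0.7) / (7.76 + 121×0.47) = 0.0547 mA.
I_C = β·I_B = 120×0.0547 = 6.56 mA, and I_E = (β+1)I_B = 6.62 mA.
V_CE = V_CC − I_C·R_C − I_E·R_E = 12 − 6.56×0.56 − 6.62×0.47 = 5.21 V.
V_CE = 5.21 V > 0.2 V confirms active-region operation.

I_C ≈ 6.6 mA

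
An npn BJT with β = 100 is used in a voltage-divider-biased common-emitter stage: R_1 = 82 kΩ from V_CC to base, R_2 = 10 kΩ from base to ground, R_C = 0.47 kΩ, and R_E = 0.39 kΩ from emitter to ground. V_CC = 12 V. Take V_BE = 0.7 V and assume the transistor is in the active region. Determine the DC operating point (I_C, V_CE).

Thevenize the base divider: V_Th = V_CC·R_2/(R_1+R_2) = 12×10/92 = 1.3 V, R_Th = R_1‖R_2 = 8.91 kΩ.
Base-emitter loop: V_Th = I_B·R_Th + V_BE + (β+1)I_B·R_E, so I_B = (1.3 − 0.7) / (8.91 + 101×0.39) = 0.0125 mA.
I_C = β·I_B = 100×0.0125 = 1.25 mA, and I_E = (β+1)I_B = 1.26 mA.
V_CE = V_CC − I_C·R_C − I_E·R_E = 12 − 1.25×0.47 − 1.26×0.39 = 10.9 V.
V_CE = 10.9 V > 0.2 V confirms active-region operation.

I_C ≈ 1.3 mA, V_CE ≈ 11 V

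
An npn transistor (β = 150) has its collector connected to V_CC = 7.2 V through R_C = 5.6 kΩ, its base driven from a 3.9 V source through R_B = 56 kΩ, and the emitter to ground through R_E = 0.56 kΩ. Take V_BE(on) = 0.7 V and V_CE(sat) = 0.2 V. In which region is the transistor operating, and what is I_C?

Assume active: I_B = (3.9 − 0.7)/(56 + 151×0.56) = 0.0228 mA, I_C = β·I_B = 3.41 mA.
Then V_CE = 7.2 − 3.41×5.6 − 3.44×0.56 = -13.8 V < 0.2 V — the active assumption fails.
Re-solve with V_CE = 0.2 V. KCL at the emitter: V_E/R_E = (V_BB−0.7−V_E)/R_B + (V_CC−0.2−V_E)/R_C, giving V_E = 0.659 V.
I_C = (V_CC − 0.2 − V_E)/R_C = (7 − 0.659)/5.6 = 1.13 mA.
Check: I_B = (3.2 − 0.659)/56 = 0.0454 mA, and β·I_B = 6.81 mA > I_C, confirming saturation.

saturation; I_C ≈ 1.1 mA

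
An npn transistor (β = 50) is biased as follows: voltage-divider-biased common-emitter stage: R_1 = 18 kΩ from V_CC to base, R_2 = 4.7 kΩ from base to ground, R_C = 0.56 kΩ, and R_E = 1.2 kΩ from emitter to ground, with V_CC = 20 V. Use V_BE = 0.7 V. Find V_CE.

V_CE ≈ 15 V

Thevenize the base divider: V_Th = V_CC·R_2/(R_1+R_2) = 20×4.7/22.7 = 4.14 V, R_Th = R_1‖R_2 = 3.73 kΩ.
Base-emitter loop: V_Th = I_B·R_Th + V_BE + (β+1)I_B·R_E, so I_B = (4.14 − 0.7) / (3.73 + 51×1.2) = 0.053 mA.
I_C = β·I_B = 50×0.053 = 2.65 mA, and I_E = (β+1)I_B = 2.7 mA.
V_CE = V_CC − I_C·R_C − I_E·R_E = 20 − 2.65×0.56 − 2.7×1.2 = 15.3 V.
V_CE = 15.3 V > 0.2 V confirms active-region operation.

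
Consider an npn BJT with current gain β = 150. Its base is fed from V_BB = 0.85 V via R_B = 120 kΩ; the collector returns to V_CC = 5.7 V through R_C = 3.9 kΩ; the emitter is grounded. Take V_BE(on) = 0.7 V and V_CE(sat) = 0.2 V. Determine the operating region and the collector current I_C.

active; I_C ≈ 0.19 mA

Assume active. Base-emitter loop: I_B = (V_BB − V_BE)/R_B = (0.85 − 0.7)/120 = 0.00125 mA.
I_C = β·I_B = 150×0.00125 = 0.188 mA.
V_CE = V_CC − I_C·R_C = 5.7 − 0.188×3.9 = 4.97 V > V_CE(sat), so the active-region assumption holds.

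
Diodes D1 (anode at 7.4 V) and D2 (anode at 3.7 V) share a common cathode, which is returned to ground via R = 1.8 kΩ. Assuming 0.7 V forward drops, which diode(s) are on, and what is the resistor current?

Only D1 conducts; I_R ≈ 3.7 mA

Assume both conduct. Then node N would need to be at both 7.4−0.7 = 6.7 V and 3.7−0.7 = 3 V, which is impossible.
Assume only D1 conducts: V_N = 7.4 − 0.7 = 6.7 V, so I_R = 6.7/1.8 = 3.72 mA.
Check D2: its anode-to-cathode voltage is 3.7 − 6.7 = -3 V < 0.7 V, so it is off. The assumption is consistent.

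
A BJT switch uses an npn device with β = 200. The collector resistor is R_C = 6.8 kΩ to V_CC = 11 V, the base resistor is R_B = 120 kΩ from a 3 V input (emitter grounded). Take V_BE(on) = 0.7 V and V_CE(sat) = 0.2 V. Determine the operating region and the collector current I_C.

Assume active: I_B = (3 − 0.7)/120 = 0.0192 mA, giving I_C = β·I_B = 3.83 mA.
But then V_CE = 11 − 3.83×6.8 = -15.1 V < V_CE(sat) = 0.2 V — impossible in the active region.
So the transistor is saturated. With V_CE = 0.2 V, I_C = (V_CC − 0.2)/R_C = 10.8/6.8 = 1.59 mA.
Check: β·I_B = 3.83 mA > I_C = 1.59 mA, confirming saturation.

saturation; I_C ≈ 1.6 mA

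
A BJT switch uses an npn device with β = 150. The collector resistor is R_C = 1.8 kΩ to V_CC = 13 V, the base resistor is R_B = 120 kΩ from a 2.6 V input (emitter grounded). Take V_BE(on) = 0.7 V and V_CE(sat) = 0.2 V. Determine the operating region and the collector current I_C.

Assume active. Base-emitter loop: I_B = (V_BB − V_BE)/R_B = (2.6 − 0.7)/120 = 0.0158 mA.
I_C = β·I_B = 150×0.0158 = 2.38 mA.
V_CE = V_CC − I_C·R_C = 13 − 2.38×1.8 = 8.72 V > V_CE(sat), so the active-region assumption holds.

active; I_C ≈ 2.4 mA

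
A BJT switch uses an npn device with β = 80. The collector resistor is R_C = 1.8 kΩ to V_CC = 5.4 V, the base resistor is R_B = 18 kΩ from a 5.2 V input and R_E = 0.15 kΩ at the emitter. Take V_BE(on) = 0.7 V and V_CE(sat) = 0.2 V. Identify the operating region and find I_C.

Assume active: I_B = (5.2 − 0.7)/(18 + 81×0.15) = 0.149 mA, I_C = β·I_B = 11.9 mA.
Then V_CE = 5.4 − 11.9×1.8 − 12.1×0.15 = -17.9 V < 0.2 V — the active assumption fails.
Re-solve with V_CE = 0.2 V. KCL at the emitter: V_E/R_E = (V_BB−0.7−V_E)/R_B + (V_CC−0.2−V_E)/R_C, giving V_E = 0.431 V.
I_C = (V_CC − 0.2 − V_E)/R_C = (5.2 − 0.431)/1.8 = 2.65 mA.
Check: I_B = (4.5 − 0.431)/18 = 0.226 mA, and β·I_B = 18.1 mA > I_C, confirming saturation.

saturation; I_C ≈ 2.6 mA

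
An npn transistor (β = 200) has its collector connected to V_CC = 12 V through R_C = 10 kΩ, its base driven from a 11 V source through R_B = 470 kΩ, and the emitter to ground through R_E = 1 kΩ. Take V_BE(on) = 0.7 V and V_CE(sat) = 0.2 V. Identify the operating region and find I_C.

Assume active: I_B = (11 − 0.7)/(470 + 201×1) = 0.0154 mA, I_C = β·I_B = 3.07 mA.
Then V_CE = 12 − 3.07×10 − 3.09×1 = -21.8 V < 0.2 V — the active assumption fails.
Re-solve with V_CE = 0.2 V. KCL at the emitter: V_E/R_E = (V_BB−0.7−V_E)/R_B + (V_CC−0.2−V_E)/R_C, giving V_E = 1.09 V.
I_C = (V_CC − 0.2 − V_E)/R_C = (11.8 − 1.09)/10 = 1.07 mA.
Check: I_B = (10.3 − 1.09)/470 = 0.0196 mA, and β·I_B = 3.92 mA > I_C, confirming saturation.

saturation; I_C ≈ 1.1 mA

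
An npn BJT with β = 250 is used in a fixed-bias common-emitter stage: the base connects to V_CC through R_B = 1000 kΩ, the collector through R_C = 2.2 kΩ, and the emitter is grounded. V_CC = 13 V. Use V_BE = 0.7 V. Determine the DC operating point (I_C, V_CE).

Base loop: V_CC = I_B·R_B + V_BE, so I_B = (13 − 0.7)/1000 kΩ = 0.0123 mA.
In the active region I_C = β·I_B = 250 × 0.0123 = 3.08 mA.
Collector loop: V_CE = V_CC − I_C·R_C = 13 − 3.08×2.2 = 6.23 V.
Since V_CE = 6.23 V > V_CE(sat) ≈ 0.2 V, the transistor is in the active region as assumed.

I_C ≈ 3.1 mA, V_CE ≈ 6.2 V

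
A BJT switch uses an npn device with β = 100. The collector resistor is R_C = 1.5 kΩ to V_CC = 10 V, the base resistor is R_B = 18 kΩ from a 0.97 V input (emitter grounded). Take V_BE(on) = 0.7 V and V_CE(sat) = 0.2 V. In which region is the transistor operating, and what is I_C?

Assume active. Base-emitter loop: I_B = (V_BB − V_BE)/R_B = (0.97 − 0.7)/18 = 0.015 mA.
I_C = β·I_B = 100×0.015 = 1.5 mA.
V_CE = V_CC − I_C·R_C = 10 − 1.5×1.5 = 7.75 V > V_CE(sat), so the active-region assumption holds.

active; I_C ≈ 1.5 mA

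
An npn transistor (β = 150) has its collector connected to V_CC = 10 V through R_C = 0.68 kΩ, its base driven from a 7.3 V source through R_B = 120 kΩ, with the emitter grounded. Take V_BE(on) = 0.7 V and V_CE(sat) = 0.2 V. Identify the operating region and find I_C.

Assume active. Base-emitter loop: I_B = (V_BB − V_BE)/R_B = (7.3 − 0.7)/120 = 0.055 mA.
I_C = β·I_B = 150×0.055 = 8.25 mA.
V_CE = V_CC − I_C·R_C = 10 − 8.25×0.68 = 4.39 V > V_CE(sat), so the active-region assumption holds.

active; I_C ≈ 8.2 mA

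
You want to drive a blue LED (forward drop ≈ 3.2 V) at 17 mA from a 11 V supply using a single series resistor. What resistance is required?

The resistor drops V_S − V_D = 11 − 3.2 = 7.8 V at 17 mA.
R = 7.8 V / 17 mA = 0.459 kΩ.

R ≈ 0.46 kΩ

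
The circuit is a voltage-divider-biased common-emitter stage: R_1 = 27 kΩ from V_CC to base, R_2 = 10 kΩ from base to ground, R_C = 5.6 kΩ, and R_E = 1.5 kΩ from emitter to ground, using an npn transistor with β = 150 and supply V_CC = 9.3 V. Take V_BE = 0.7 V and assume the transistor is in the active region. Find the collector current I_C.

I_C ≈ 1.2 mA

Thevenize the base divider: V_Th = V_CC·R_2/(R_1+R_2) = 9.3×10/37 = 2.51 V, R_Th = R_1‖R_2 = 7.3 kΩ.
Base-emitter loop: V_Th = I_B·R_Th + V_BE + (β+1)I_B·R_E, so I_B = (2.51 − 0.7) / (7.3 + 151×1.5) = 0.00776 mA.
I_C = β·I_B = 150×0.00776 = 1.16 mA, and I_E = (β+1)I_B = 1.17 mA.
V_CE = V_CC − I_C·R_C − I_E·R_E = 9.3 − 1.16×5.6 − 1.17×1.5 = 1.03 V.
V_CE = 1.03 V > 0.2 V confirms active-region operation.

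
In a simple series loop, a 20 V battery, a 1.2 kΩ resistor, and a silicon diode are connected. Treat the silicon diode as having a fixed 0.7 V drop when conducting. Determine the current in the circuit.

KVL around the loop: 20 = V_D + I·R = 0.7 + I × 1.2 kΩ.
So I = (20 − 0.7) / 1.2 kΩ = 19.3 / 1.2 = 16.1 mA.

I ≈ 16 mA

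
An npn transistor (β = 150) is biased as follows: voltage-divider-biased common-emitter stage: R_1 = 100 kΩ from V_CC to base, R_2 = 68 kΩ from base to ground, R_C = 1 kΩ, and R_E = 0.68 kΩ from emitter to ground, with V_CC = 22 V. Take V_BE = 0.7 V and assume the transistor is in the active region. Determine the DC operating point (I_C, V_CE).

Thevenize the base divider: V_Th = V_CC·R_2/(R_1+R_2) = 22×68/168 = 8.9 V, R_Th = R_1‖R_2 = 40.5 kΩ.
Base-emitter loop: V_Th = I_B·R_Th + V_BE + (β+1)I_B·R_E, so I_B = (8.9 − 0.7) / (40.5 + 151×0.68) = 0.0573 mA.
I_C = β·I_B = 150×0.0573 = 8.6 mA, and I_E = (β+1)I_B = 8.65 mA.
V_CE = V_CC − I_C·R_C − I_E·R_E = 22 − 8.6×1 − 8.65×0.68 = 7.52 V.
V_CE = 7.52 V > 0.2 V confirms active-region operation.

I_C ≈ 8.6 mA, V_CE ≈ 7.5 V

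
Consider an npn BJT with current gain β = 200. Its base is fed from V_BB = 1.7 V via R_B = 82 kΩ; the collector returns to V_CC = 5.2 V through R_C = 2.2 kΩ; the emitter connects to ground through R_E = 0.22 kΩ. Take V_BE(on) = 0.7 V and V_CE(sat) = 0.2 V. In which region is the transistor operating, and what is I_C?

active; I_C ≈ 1.6 mA

Assume active. Base-emitter loop: I_B = (V_BB − V_BE)/(R_B + (β+1)R_E) = (1.7 − 0.7)/(82 + 201×0.22) = 0.00792 mA.
I_C = β·I_B = 200×0.00792 = 1.58 mA.
V_CE = V_CC − I_C·R_C − I_E·R_E = 5.2 − 1.58×2.2 − 1.59×0.22 = 1.36 V > V_CE(sat), so the active-region assumption holds.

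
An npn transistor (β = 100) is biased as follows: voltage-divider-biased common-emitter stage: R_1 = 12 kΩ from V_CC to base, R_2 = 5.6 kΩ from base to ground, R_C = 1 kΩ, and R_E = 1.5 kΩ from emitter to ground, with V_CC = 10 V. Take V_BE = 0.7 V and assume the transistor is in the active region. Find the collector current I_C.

Thevenize the base divider: V_Th = V_CC·R_2/(R_1+R_2) = 10×5.6/17.6 = 3.18 V, R_Th = R_1‖R_2 = 3.82 kΩ.
Base-emitter loop: V_Th = I_B·R_Th + V_BE + (β+1)I_B·R_E, so I_B = (3.18 − 0.7) / (3.82 + 101×1.5) = 0.016 mA.
I_C = β·I_B = 100×0.016 = 1.6 mA, and I_E = (β+1)I_B = 1.61 mA.
V_CE = V_CC − I_C·R_C − I_E·R_E = 10 − 1.6×1 − 1.61×1.5 = 5.98 V.
V_CE = 5.98 V > 0.2 V confirms active-region operation.

I_C ≈ 1.6 mA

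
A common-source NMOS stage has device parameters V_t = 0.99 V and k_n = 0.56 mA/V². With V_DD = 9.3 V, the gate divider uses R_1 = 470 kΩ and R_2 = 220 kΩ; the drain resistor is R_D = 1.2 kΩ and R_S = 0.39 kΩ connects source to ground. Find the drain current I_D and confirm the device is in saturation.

I_D ≈ 0.78 mA

V_G = V_DD·R_2/(R_1+R_2) = 9.3×220/690 = 2.97 V.
Assume saturation: I_D = (k_n/2)(V_GS − V_t)² with V_GS = V_G − I_D·R_S = 2.97 − 0.39·I_D.
Substituting gives 0.0426·I_D² − 1.43·I_D + 1.09 = 0, with roots I_D = 0.781 or 32.8 mA.
The root I_D = 32.8 mA gives V_GS = -9.84 V ≤ V_t, so take I_D = 0.781 mA.
Then V_GS = 2.66 V and V_DS = V_DD − I_D(R_D+R_S) = 9.3 − 0.781×1.59 = 8.06 V.
Saturation requires V_DS ≥ V_GS − V_t = 1.67 V; 8.06 ≥ 1.67 ✓.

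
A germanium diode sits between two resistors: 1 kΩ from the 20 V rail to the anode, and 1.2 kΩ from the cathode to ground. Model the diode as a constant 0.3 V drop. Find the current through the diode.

I ≈ 9 mA

The two resistors are in series with the diode, so KVL gives 20 = I·1 + 0.3 + I·1.2.
I = (20 − 0.3) / (1 + 1.2) kΩ = 19.7 / 2.2 = 8.95 mA.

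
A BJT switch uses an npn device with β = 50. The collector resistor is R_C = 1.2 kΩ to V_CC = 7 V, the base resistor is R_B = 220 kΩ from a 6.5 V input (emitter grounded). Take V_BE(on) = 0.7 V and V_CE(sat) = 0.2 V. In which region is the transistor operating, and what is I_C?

Assume active. Base-emitter loop: I_B = (V_BB − V_BE)/R_B = (6.5 − 0.7)/220 = 0.0264 mA.
I_C = β·I_B = 50×0.0264 = 1.32 mA.
V_CE = V_CC − I_C·R_C = 7 − 1.32×1.2 = 5.42 V > V_CE(sat), so the active-region assumption holds.

active; I_C ≈ 1.3 mA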